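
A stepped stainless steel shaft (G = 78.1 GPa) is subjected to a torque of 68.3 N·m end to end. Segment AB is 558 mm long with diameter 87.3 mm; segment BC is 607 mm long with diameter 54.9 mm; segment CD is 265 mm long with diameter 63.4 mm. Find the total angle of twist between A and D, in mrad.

J_AB = π(0.0873)⁴/32 = 5.70×10^-6 m⁴; J_BC = π(0.0549)⁴/32 = 8.92×10^-7 m⁴; J_CD = π(0.0634)⁴/32 = 1.59×10^-6 m⁴.
θ = (T/G)·Σ L_i/J_i = (68.30/78.1×10⁹)·(0.558/5.70×10^-6 + 0.607/8.92×10^-7 + 0.265/1.59×10^-6) = 8.269×10^-4 rad.

0.827 mrad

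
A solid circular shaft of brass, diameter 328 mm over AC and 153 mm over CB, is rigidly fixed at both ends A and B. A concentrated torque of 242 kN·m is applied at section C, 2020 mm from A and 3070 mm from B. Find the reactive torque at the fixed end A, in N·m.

235000 N·m

Compatibility: T_A·a/J_AC = T_B·b/J_CB with T_A + T_B = T₀.
J_AC = 1.14×10^-3 m⁴, J_CB = 5.38×10^-5 m⁴, so T_A = T₀·(J_AC/a)/((J_AC/a)+(J_CB/b)) = 234700 N·m, T_B = 7311 N·m.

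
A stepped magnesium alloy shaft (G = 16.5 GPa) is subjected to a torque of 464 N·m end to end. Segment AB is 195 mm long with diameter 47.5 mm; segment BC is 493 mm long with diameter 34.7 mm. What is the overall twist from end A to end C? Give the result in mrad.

J_AB = π(0.0475)⁴/32 = 5.00×10^-7 m⁴; J_BC = π(0.0347)⁴/32 = 1.42×10^-7 m⁴.
θ = (T/G)·Σ L_i/J_i = (464.0/16.5×10⁹)·(0.195/5.00×10^-7 + 0.493/1.42×10^-7) = 0.1084 rad.

108 mrad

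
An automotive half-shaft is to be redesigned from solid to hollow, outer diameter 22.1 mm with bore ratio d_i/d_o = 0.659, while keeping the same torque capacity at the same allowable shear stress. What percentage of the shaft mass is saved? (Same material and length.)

35.0 %

Equal τ_max and T ⇒ the solid shaft needs d_s³ = d_o³(1−k⁴), so d_s = 22.1·(1−0.659⁴)^(1/3) = 20.61 mm.
Area ratio A_h/A_s = d_o²(1−k²)/d_s² = (1−k²)/(1−k⁴)^(2/3) = 0.6503.
Mass saving = 1 − 0.6503 = 35.0 %.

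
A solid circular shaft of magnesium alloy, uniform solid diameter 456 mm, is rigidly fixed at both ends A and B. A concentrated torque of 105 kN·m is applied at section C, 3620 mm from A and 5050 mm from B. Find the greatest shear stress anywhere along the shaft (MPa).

With uniform GJ and both ends fixed, compatibility θ_AC = θ_CB gives T_A·a = T_B·b, together with T_A + T_B = T₀.
T_A = T₀·b/(a+b) = 105000·5050/8670 = 61160 N·m; T_B = 43840 N·m.
τ in each portion: τ_AC = 3.29×10^6 Pa, τ_CB = 2.35×10^6 Pa; maximum is in AC.
τ_max = T_AC·r/J = 61160·0.228/4.24×10^-3 = 3.285×10^6 Pa.

3.29 MPa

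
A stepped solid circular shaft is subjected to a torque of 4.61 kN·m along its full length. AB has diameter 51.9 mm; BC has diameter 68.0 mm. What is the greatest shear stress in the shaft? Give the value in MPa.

Under the same torque, τ_max = 16T/(πd³) is largest where d is smallest — segment AB (d = 51.9 mm).
τ_max = 16·4610/(π·(0.0519)³) = 1.679×10^8 Pa.

168 MPa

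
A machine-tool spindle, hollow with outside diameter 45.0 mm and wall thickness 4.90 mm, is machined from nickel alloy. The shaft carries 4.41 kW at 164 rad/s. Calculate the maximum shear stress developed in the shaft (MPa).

ω = 164 rad/s, so T = P/ω = 4.41×10³ / 164.0 = 26.89 N·m.
J = π(d_o⁴ − d_i⁴)/32 = π(0.0450⁴ − 0.0352⁴)/32 = 2.519×10^-7 m⁴.
τ_max = T·r/J = 26.89 × 0.0225 / 2.519×10^-7 = 2.402×10^6 Pa.

2.40 MPa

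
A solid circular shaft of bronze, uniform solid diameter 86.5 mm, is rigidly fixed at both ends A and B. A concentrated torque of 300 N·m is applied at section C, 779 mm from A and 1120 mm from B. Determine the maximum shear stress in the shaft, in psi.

With uniform GJ and both ends fixed, compatibility θ_AC = θ_CB gives T_A·a = T_B·b, together with T_A + T_B = T₀.
T_A = T₀·b/(a+b) = 300.0·1120/1899 = 176.9 N·m; T_B = 123.1 N·m.
τ in each portion: τ_AC = 1.39×10^6 Pa, τ_CB = 9.68×10^5 Pa; maximum is in AC.
τ_max = T_AC·r/J = 176.9·0.0432/5.50×10^-6 = 1.392×10^6 Pa.

202 psi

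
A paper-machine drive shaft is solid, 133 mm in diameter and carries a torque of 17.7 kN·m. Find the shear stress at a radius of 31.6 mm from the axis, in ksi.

2.64 ksi

J = πd⁴/32 = π(0.133)⁴/32 = 3.072×10^-5 m⁴.
Shear stress varies linearly with radius: τ = T·r/J = 17700 × 0.0316 / 3.072×10^-5 = 1.821×10^7 Pa.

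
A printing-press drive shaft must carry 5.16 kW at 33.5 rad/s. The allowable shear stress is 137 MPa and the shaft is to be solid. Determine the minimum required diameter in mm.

ω = 33.5 rad/s, so T = P/ω = 5.16×10³ / 33.50 = 154.0 N·m.
For a solid shaft τ_max = 16T/(πd³), so d = (16T/(π τ_allow))^(1/3) = (16·154.0/(π·1.37×10^8))^(1/3) = 0.01789 m.

17.9 mm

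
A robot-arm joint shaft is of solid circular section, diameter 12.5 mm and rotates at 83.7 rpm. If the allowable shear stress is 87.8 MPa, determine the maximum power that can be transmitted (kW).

J = πd⁴/32 = π(0.0125)⁴/32 = 2.397×10^-9 m⁴.
T_max = τ_allow·J/r = 8.78×10^7 × 2.397×10^-9 / 0.00625 = 33.67 N·m.
ω = 2π·83.7/60 = 8.765 rad/s, so P_max = T_max·ω = 295.1 W.

0.295 kW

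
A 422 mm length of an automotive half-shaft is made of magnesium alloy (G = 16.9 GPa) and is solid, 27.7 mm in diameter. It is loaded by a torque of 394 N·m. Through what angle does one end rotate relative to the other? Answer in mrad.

170 mrad

J = πd⁴/32 = π(0.0277)⁴/32 = 5.780×10^-8 m⁴.
θ = T·L/(G·J) = 394.0 × 0.422 / (16.9×10⁹ × 5.780×10^-8) = 0.1702 rad.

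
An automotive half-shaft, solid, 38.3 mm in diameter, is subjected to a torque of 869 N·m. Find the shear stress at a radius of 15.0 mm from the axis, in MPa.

61.7 MPa

J = πd⁴/32 = π(0.0383)⁴/32 = 2.112×10^-7 m⁴.
Shear stress varies linearly with radius: τ = T·r/J = 869.0 × 0.0150 / 2.112×10^-7 = 6.170×10^7 Pa.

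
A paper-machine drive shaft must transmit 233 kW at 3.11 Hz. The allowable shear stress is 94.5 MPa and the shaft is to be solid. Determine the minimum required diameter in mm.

86.3 mm

ω = 2π·3.11 = 19.54 rad/s, so T = P/ω = 233×10³ / 19.54 = 11920 N·m.
For a solid shaft τ_max = 16T/(πd³), so d = (16T/(π τ_allow))^(1/3) = (16·11920/(π·9.45×10^7))^(1/3) = 0.08629 m.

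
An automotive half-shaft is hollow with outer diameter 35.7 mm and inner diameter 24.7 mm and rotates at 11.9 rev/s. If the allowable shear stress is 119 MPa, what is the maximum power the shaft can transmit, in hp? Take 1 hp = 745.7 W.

82.2 hp

J = π(d_o⁴ − d_i⁴)/32 = π(0.0357⁴ − 0.0247⁴)/32 = 1.229×10^-7 m⁴.
T_max = τ_allow·J/r = 1.19×10^8 × 1.229×10^-7 / 0.0179 = 819.5 N·m.
ω = 2π·11.9 = 74.77 rad/s, so P_max = T_max·ω = 6.127×10^4 W.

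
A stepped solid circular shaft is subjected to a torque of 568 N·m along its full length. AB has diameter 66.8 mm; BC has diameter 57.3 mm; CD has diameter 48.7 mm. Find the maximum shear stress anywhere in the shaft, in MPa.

Under the same torque, τ_max = 16T/(πd³) is largest where d is smallest — segment CD (d = 48.7 mm).
τ_max = 16·568.0/(π·(0.0487)³) = 2.505×10^7 Pa.

25.0 MPa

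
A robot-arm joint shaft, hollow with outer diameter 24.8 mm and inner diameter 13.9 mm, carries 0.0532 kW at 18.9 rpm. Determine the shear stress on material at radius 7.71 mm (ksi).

ω = 2π·18.9/60 = 1.979 rad/s, so T = P/ω = 0.0532×10³ / 1.979 = 26.88 N·m.
J = π(d_o⁴ − d_i⁴)/32 = π(0.0248⁴ − 0.0139⁴)/32 = 3.347×10^-8 m⁴.
Shear stress varies linearly with radius: τ = T·r/J = 26.88 × 0.00771 / 3.347×10^-8 = 6.191×10^6 Pa.

0.898 ksi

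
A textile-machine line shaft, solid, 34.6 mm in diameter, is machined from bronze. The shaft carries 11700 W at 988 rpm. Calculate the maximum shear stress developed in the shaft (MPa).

ω = 2π·988/60 = 103.5 rad/s, so T = P/ω = 11700 / 103.5 = 113.1 N·m.
J = πd⁴/32 = π(0.0346)⁴/32 = 1.407×10^-7 m⁴.
τ_max = T·r/J = 113.1 × 0.0173 / 1.407×10^-7 = 1.390×10^7 Pa.

13.9 MPa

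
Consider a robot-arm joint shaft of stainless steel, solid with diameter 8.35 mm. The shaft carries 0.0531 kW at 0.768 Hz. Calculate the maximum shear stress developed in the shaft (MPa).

96.3 MPa

ω = 2π·0.768 = 4.825 rad/s, so T = P/ω = 0.0531×10³ / 4.825 = 11.00 N·m.
J = πd⁴/32 = π(0.00835)⁴/32 = 4.772×10^-10 m⁴.
τ_max = T·r/J = 11.00 × 0.00417 / 4.772×10^-10 = 9.626×10^7 Pa.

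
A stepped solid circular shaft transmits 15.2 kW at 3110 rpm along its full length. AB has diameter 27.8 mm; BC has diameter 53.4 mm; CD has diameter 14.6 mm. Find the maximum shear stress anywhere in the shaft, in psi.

11100 psi

ω = 2π·3110/60 = 325.7 rad/s, so T = P/ω = 15.2×10³ / 325.7 = 46.67 N·m.
Under the same torque, τ_max = 16T/(πd³) is largest where d is smallest — segment CD (d = 14.6 mm).
τ_max = 16·46.67/(π·(0.0146)³) = 7.638×10^7 Pa.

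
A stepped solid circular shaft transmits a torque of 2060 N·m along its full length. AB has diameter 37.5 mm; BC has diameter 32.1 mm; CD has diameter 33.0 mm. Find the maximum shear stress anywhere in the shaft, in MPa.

Under the same torque, τ_max = 16T/(πd³) is largest where d is smallest — segment BC (d = 32.1 mm).
τ_max = 16·2060/(π·(0.0321)³) = 3.172×10^8 Pa.

317 MPa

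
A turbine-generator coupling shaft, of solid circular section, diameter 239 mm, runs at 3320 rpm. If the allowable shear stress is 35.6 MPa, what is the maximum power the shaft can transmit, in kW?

33200 kW

J = πd⁴/32 = π(0.239)⁴/32 = 3.203×10^-4 m⁴.
T_max = τ_allow·J/r = 3.56×10^7 × 3.203×10^-4 / 0.119 = 95430 N·m.
ω = 2π·3320/60 = 347.7 rad/s, so P_max = T_max·ω = 3.318×10^7 W.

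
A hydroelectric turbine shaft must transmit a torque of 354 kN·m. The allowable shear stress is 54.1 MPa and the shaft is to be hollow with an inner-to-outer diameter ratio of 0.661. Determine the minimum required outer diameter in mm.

For a hollow shaft with d_i/d_o = 0.661: τ_max = 16T/(π d_o³ (1−k⁴)), so d_o = [16T/(π τ_allow (1−k⁴))]^(1/3) = [16·354000/(π·5.41×10^7·0.8091)]^(1/3) = 0.3453 m.

345 mm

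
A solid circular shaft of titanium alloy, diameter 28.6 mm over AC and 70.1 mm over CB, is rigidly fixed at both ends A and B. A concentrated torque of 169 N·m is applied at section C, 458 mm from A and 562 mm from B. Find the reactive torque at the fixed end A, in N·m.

5.56 N·m

Compatibility: T_A·a/J_AC = T_B·b/J_CB with T_A + T_B = T₀.
J_AC = 6.57×10^-8 m⁴, J_CB = 2.37×10^-6 m⁴, so T_A = T₀·(J_AC/a)/((J_AC/a)+(J_CB/b)) = 5.557 N·m, T_B = 163.4 N·m.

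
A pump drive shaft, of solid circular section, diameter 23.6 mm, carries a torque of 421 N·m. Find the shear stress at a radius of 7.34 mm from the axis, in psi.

J = πd⁴/32 = π(0.0236)⁴/32 = 3.045×10^-8 m⁴.
Shear stress varies linearly with radius: τ = T·r/J = 421.0 × 0.00734 / 3.045×10^-8 = 1.015×10^8 Pa.

14700 psi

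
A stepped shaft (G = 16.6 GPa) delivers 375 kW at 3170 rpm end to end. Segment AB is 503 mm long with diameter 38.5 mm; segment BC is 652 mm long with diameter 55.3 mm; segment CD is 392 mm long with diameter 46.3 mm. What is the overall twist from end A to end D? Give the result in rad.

0.266 rad

ω = 2π·3170/60 = 332.0 rad/s, so T = P/ω = 375×10³ / 332.0 = 1130 N·m.
J_AB = π(0.0385)⁴/32 = 2.16×10^-7 m⁴; J_BC = π(0.0553)⁴/32 = 9.18×10^-7 m⁴; J_CD = π(0.0463)⁴/32 = 4.51×10^-7 m⁴.
θ = (T/G)·Σ L_i/J_i = (1130/16.6×10⁹)·(0.503/2.16×10^-7 + 0.652/9.18×10^-7 + 0.392/4.51×10^-7) = 0.2661 rad.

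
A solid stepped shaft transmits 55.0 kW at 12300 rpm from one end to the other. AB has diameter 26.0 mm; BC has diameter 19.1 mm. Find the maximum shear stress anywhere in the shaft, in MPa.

31.2 MPa

ω = 2π·12300/60 = 1288 rad/s, so T = P/ω = 55.0×10³ / 1288 = 42.70 N·m.
Under the same torque, τ_max = 16T/(πd³) is largest where d is smallest — segment BC (d = 19.1 mm).
τ_max = 16·42.70/(π·(0.0191)³) = 3.121×10^7 Pa.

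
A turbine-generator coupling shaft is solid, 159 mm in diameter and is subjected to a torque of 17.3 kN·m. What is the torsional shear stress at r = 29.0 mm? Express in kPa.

8000 kPa

J = πd⁴/32 = π(0.159)⁴/32 = 6.275×10^-5 m⁴.
Shear stress varies linearly with radius: τ = T·r/J = 17300 × 0.0290 / 6.275×10^-5 = 7.996×10^6 Pa.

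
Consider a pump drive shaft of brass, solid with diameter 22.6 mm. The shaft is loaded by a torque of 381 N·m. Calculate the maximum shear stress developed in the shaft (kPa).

168000 kPa

J = πd⁴/32 = π(0.0226)⁴/32 = 2.561×10^-8 m⁴.
τ_max = T·r/J = 381.0 × 0.0113 / 2.561×10^-8 = 1.681×10^8 Pa.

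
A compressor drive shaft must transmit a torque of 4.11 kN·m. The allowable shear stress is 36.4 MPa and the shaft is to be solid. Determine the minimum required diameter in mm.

83.2 mm

For a solid shaft τ_max = 16T/(πd³), so d = (16T/(π τ_allow))^(1/3) = (16·4110/(π·3.64×10^7))^(1/3) = 0.08316 m.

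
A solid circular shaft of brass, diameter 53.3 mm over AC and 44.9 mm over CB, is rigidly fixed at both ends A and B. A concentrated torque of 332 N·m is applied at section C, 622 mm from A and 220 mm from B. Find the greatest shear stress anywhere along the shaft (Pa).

Compatibility: T_A·a/J_AC = T_B·b/J_CB with T_A + T_B = T₀.
J_AC = 7.92×10^-7 m⁴, J_CB = 3.99×10^-7 m⁴, so T_A = T₀·(J_AC/a)/((J_AC/a)+(J_CB/b)) = 137.0 N·m, T_B = 195.0 N·m.
τ in each portion: τ_AC = 4.61×10^6 Pa, τ_CB = 1.10×10^7 Pa; maximum is in CB.
τ_max = T_CB·r/J = 195.0·0.0224/3.99×10^-7 = 1.097×10^7 Pa.

1.10e7 Pa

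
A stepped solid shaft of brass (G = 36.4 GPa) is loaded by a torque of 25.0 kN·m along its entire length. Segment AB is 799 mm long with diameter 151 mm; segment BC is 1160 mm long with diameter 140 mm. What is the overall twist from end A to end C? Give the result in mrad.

J_AB = π(0.151)⁴/32 = 5.10×10^-5 m⁴; J_BC = π(0.140)⁴/32 = 3.77×10^-5 m⁴.
θ = (T/G)·Σ L_i/J_i = (25000/36.4×10⁹)·(0.799/5.10×10^-5 + 1.16/3.77×10^-5) = 0.03188 rad.

31.9 mrad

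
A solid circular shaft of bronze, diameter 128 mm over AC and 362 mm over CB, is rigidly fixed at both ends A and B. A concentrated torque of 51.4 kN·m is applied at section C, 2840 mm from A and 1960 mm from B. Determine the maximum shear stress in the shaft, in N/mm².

Compatibility: T_A·a/J_AC = T_B·b/J_CB with T_A + T_B = T₀.
J_AC = 2.64×10^-5 m⁴, J_CB = 1.69×10^-3 m⁴, so T_A = T₀·(J_AC/a)/((J_AC/a)+(J_CB/b)) = 548.6 N·m, T_B = 50850 N·m.
τ in each portion: τ_AC = 1.33×10^6 Pa, τ_CB = 5.46×10^6 Pa; maximum is in CB.
τ_max = T_CB·r/J = 50850·0.181/1.69×10^-3 = 5.459×10^6 Pa.

5.46 N/mm²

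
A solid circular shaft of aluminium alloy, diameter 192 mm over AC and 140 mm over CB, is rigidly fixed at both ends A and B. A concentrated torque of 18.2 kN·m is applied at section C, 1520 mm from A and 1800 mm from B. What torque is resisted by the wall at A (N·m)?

Compatibility: T_A·a/J_AC = T_B·b/J_CB with T_A + T_B = T₀.
J_AC = 1.33×10^-4 m⁴, J_CB = 3.77×10^-5 m⁴, so T_A = T₀·(J_AC/a)/((J_AC/a)+(J_CB/b)) = 14690 N·m, T_B = 3507 N·m.

14700 N·m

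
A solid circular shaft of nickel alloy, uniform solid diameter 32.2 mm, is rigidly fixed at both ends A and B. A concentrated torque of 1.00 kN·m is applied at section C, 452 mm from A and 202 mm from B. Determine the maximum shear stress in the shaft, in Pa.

With uniform GJ and both ends fixed, compatibility θ_AC = θ_CB gives T_A·a = T_B·b, together with T_A + T_B = T₀.
T_A = T₀·b/(a+b) = 1000·202/654.0 = 308.9 N·m; T_B = 691.1 N·m.
τ in each portion: τ_AC = 4.71×10^7 Pa, τ_CB = 1.05×10^8 Pa; maximum is in CB.
τ_max = T_CB·r/J = 691.1·0.0161/1.06×10^-7 = 1.054×10^8 Pa.

1.05e8 Pa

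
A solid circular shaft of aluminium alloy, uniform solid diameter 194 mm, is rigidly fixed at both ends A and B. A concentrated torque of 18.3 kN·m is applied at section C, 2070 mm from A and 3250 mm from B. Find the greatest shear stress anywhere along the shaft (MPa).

7.80 MPa

With uniform GJ and both ends fixed, compatibility θ_AC = θ_CB gives T_A·a = T_B·b, together with T_A + T_B = T₀.
T_A = T₀·b/(a+b) = 18300·3250/5320 = 11180 N·m; T_B = 7120 N·m.
τ in each portion: τ_AC = 7.80×10^6 Pa, τ_CB = 4.97×10^6 Pa; maximum is in AC.
τ_max = T_AC·r/J = 11180·0.0970/1.39×10^-4 = 7.798×10^6 Pa.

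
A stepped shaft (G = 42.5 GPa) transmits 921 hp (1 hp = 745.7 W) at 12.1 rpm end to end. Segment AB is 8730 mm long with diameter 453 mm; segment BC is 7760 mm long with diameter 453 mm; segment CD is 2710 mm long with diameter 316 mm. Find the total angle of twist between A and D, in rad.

0.0862 rad

ω = 2π·12.1/60 = 1.267 rad/s, so T = P/ω = 921×745.7 / 1.267 = 542000 N·m.
J_AB = π(0.453)⁴/32 = 4.13×10^-3 m⁴; J_BC = π(0.453)⁴/32 = 4.13×10^-3 m⁴; J_CD = π(0.316)⁴/32 = 9.79×10^-4 m⁴.
θ = (T/G)·Σ L_i/J_i = (542000/42.5×10⁹)·(8.73/4.13×10^-3 + 7.76/4.13×10^-3 + 2.71/9.79×10^-4) = 0.08617 rad.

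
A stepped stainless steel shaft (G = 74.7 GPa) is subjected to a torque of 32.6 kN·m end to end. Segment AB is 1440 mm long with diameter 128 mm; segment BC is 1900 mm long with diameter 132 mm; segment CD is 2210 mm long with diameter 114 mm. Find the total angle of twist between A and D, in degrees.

6.29°

J_AB = π(0.128)⁴/32 = 2.64×10^-5 m⁴; J_BC = π(0.132)⁴/32 = 2.98×10^-5 m⁴; J_CD = π(0.114)⁴/32 = 1.66×10^-5 m⁴.
θ = (T/G)·Σ L_i/J_i = (32600/74.7×10⁹)·(1.44/2.64×10^-5 + 1.90/2.98×10^-5 + 2.21/1.66×10^-5) = 0.1098 rad.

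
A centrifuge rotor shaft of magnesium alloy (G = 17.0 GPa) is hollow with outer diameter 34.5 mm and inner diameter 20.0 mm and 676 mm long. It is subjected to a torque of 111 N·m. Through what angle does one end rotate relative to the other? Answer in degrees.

2.05°

J = π(d_o⁴ − d_i⁴)/32 = π(0.0345⁴ − 0.0200⁴)/32 = 1.234×10^-7 m⁴.
θ = T·L/(G·J) = 111.0 × 0.676 / (17.0×10⁹ × 1.234×10^-7) = 0.03578 rad.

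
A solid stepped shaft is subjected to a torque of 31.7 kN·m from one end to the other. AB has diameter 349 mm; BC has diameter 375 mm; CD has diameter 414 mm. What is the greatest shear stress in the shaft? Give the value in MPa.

Under the same torque, τ_max = 16T/(πd³) is largest where d is smallest — segment AB (d = 349 mm).
τ_max = 16·31700/(π·(0.349)³) = 3.798×10^6 Pa.

3.80 MPa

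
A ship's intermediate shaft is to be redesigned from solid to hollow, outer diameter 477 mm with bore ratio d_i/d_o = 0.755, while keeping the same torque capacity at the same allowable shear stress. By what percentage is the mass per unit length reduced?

Equal τ_max and T ⇒ the solid shaft needs d_s³ = d_o³(1−k⁴), so d_s = 477·(1−0.755⁴)^(1/3) = 418.4 mm.
Area ratio A_h/A_s = d_o²(1−k²)/d_s² = (1−k²)/(1−k⁴)^(2/3) = 0.5587.
Mass saving = 1 − 0.5587 = 44.1 %.

44.1 %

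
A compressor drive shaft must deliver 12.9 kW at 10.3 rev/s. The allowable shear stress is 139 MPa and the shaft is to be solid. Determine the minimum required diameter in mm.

ω = 2π·10.3 = 64.72 rad/s, so T = P/ω = 12.9×10³ / 64.72 = 199.3 N·m.
For a solid shaft τ_max = 16T/(πd³), so d = (16T/(π τ_allow))^(1/3) = (16·199.3/(π·1.39×10^8))^(1/3) = 0.01940 m.

19.4 mm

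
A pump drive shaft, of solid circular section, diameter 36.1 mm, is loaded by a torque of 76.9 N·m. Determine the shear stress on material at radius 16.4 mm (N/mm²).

7.56 N/mm²

J = πd⁴/32 = π(0.0361)⁴/32 = 1.667×10^-7 m⁴.
Shear stress varies linearly with radius: τ = T·r/J = 76.90 × 0.0164 / 1.667×10^-7 = 7.564×10^6 Pa.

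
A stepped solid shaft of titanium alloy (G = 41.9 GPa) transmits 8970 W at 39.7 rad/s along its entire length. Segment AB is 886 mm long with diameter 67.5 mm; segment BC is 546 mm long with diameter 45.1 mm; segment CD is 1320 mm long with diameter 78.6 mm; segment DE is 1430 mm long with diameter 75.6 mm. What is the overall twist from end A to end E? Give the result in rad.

ω = 39.7 rad/s, so T = P/ω = 8970 / 39.70 = 225.9 N·m.
J_AB = π(0.0675)⁴/32 = 2.04×10^-6 m⁴; J_BC = π(0.0451)⁴/32 = 4.06×10^-7 m⁴; J_CD = π(0.0786)⁴/32 = 3.75×10^-6 m⁴; J_DE = π(0.0756)⁴/32 = 3.21×10^-6 m⁴.
θ = (T/G)·Σ L_i/J_i = (225.9/41.9×10⁹)·(0.886/2.04×10^-6 + 0.546/4.06×10^-7 + 1.32/3.75×10^-6 + 1.43/3.21×10^-6) = 0.01390 rad.

0.0139 rad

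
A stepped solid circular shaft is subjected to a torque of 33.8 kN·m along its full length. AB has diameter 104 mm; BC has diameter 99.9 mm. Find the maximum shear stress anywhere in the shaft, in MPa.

173 MPa

Under the same torque, τ_max = 16T/(πd³) is largest where d is smallest — segment BC (d = 99.9 mm).
τ_max = 16·33800/(π·(0.0999)³) = 1.727×10^8 Pa.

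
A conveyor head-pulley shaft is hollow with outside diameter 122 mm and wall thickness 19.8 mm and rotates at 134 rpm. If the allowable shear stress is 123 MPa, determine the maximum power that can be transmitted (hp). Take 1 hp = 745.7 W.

J = π(d_o⁴ − d_i⁴)/32 = π(0.122⁴ − 0.0824⁴)/32 = 1.722×10^-5 m⁴.
T_max = τ_allow·J/r = 1.23×10^8 × 1.722×10^-5 / 0.0610 = 34730 N·m.
ω = 2π·134/60 = 14.03 rad/s, so P_max = T_max·ω = 4.873×10^5 W.

654 hp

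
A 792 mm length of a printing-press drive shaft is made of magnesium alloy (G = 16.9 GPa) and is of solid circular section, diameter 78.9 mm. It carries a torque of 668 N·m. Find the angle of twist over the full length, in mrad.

8.23 mrad

J = πd⁴/32 = π(0.0789)⁴/32 = 3.805×10^-6 m⁴.
θ = T·L/(G·J) = 668.0 × 0.792 / (16.9×10⁹ × 3.805×10^-6) = 8.228×10^-3 rad.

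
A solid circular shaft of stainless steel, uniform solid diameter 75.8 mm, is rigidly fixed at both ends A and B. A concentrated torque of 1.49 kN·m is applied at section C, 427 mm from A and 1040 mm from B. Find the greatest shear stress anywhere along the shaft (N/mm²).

12.4 N/mm²

With uniform GJ and both ends fixed, compatibility θ_AC = θ_CB gives T_A·a = T_B·b, together with T_A + T_B = T₀.
T_A = T₀·b/(a+b) = 1490·1040/1467 = 1056 N·m; T_B = 433.7 N·m.
τ in each portion: τ_AC = 1.24×10^7 Pa, τ_CB = 5.07×10^6 Pa; maximum is in AC.
τ_max = T_AC·r/J = 1056·0.0379/3.24×10^-6 = 1.235×10^7 Pa.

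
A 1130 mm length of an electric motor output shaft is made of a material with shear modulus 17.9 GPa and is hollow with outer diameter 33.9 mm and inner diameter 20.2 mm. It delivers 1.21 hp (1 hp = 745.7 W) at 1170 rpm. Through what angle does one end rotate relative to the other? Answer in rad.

ω = 2π·1170/60 = 122.5 rad/s, so T = P/ω = 1.21×745.7 / 122.5 = 7.364 N·m.
J = π(d_o⁴ − d_i⁴)/32 = π(0.0339⁴ − 0.0202⁴)/32 = 1.133×10^-7 m⁴.
θ = T·L/(G·J) = 7.364 × 1.13 / (17.9×10⁹ × 1.133×10^-7) = 4.103×10^-3 rad.

0.00410 rad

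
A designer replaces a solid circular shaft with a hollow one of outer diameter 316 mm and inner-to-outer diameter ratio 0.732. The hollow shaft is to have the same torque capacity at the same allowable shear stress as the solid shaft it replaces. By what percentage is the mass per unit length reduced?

Equal τ_max and T ⇒ the solid shaft needs d_s³ = d_o³(1−k⁴), so d_s = 316·(1−0.732⁴)^(1/3) = 282.3 mm.
Area ratio A_h/A_s = d_o²(1−k²)/d_s² = (1−k²)/(1−k⁴)^(2/3) = 0.5817.
Mass saving = 1 − 0.5817 = 41.8 %.

41.8 %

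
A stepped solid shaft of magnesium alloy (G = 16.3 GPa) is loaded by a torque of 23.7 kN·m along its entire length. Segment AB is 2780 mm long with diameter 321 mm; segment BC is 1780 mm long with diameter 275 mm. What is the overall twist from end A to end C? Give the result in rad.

J_AB = π(0.321)⁴/32 = 1.04×10^-3 m⁴; J_BC = π(0.275)⁴/32 = 5.61×10^-4 m⁴.
θ = (T/G)·Σ L_i/J_i = (23700/16.3×10⁹)·(2.78/1.04×10^-3 + 1.78/5.61×10^-4) = 8.487×10^-3 rad.

0.00849 rad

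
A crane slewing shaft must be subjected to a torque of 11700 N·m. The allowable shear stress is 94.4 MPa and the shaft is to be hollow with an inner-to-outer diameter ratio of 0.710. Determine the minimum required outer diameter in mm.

For a hollow shaft with d_i/d_o = 0.710: τ_max = 16T/(π d_o³ (1−k⁴)), so d_o = [16T/(π τ_allow (1−k⁴))]^(1/3) = [16·11700/(π·9.44×10^7·0.7459)]^(1/3) = 0.09459 m.

94.6 mm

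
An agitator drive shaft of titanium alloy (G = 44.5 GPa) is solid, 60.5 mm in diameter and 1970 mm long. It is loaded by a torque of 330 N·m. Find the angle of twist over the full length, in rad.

0.0111 rad

J = πd⁴/32 = π(0.0605)⁴/32 = 1.315×10^-6 m⁴.
θ = T·L/(G·J) = 330.0 × 1.97 / (44.5×10⁹ × 1.315×10^-6) = 0.01111 rad.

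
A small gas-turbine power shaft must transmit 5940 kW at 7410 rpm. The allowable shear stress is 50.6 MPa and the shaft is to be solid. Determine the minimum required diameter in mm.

ω = 2π·7410/60 = 776.0 rad/s, so T = P/ω = 5940×10³ / 776.0 = 7655 N·m.
For a solid shaft τ_max = 16T/(πd³), so d = (16T/(π τ_allow))^(1/3) = (16·7655/(π·5.06×10^7))^(1/3) = 0.09168 m.

91.7 mm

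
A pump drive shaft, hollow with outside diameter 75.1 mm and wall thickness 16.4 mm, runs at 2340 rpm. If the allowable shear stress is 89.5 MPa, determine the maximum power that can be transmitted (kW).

1640 kW

J = π(d_o⁴ − d_i⁴)/32 = π(0.0751⁴ − 0.0423⁴)/32 = 2.809×10^-6 m⁴.
T_max = τ_allow·J/r = 8.95×10^7 × 2.809×10^-6 / 0.0376 = 6694 N·m.
ω = 2π·2340/60 = 245.0 rad/s, so P_max = T_max·ω = 1.640×10^6 W.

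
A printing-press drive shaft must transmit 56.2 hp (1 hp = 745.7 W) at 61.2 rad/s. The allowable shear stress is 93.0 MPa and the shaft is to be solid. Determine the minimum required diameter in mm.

33.5 mm

ω = 61.2 rad/s, so T = P/ω = 56.2×745.7 / 61.20 = 684.8 N·m.
For a solid shaft τ_max = 16T/(πd³), so d = (16T/(π τ_allow))^(1/3) = (16·684.8/(π·9.30×10^7))^(1/3) = 0.03347 m.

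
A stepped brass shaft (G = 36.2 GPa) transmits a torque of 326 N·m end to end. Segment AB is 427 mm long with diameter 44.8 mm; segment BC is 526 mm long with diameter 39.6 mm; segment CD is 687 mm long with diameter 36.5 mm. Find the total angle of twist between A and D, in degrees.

3.72°

J_AB = π(0.0448)⁴/32 = 3.95×10^-7 m⁴; J_BC = π(0.0396)⁴/32 = 2.41×10^-7 m⁴; J_CD = π(0.0365)⁴/32 = 1.74×10^-7 m⁴.
θ = (T/G)·Σ L_i/J_i = (326.0/36.2×10⁹)·(0.427/3.95×10^-7 + 0.526/2.41×10^-7 + 0.687/1.74×10^-7) = 0.06485 rad.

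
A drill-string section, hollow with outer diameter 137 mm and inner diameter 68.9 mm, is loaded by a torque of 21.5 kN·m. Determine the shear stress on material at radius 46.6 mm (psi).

J = π(d_o⁴ − d_i⁴)/32 = π(0.137⁴ − 0.0689⁴)/32 = 3.237×10^-5 m⁴.
Shear stress varies linearly with radius: τ = T·r/J = 21500 × 0.0466 / 3.237×10^-5 = 3.095×10^7 Pa.

4490 psi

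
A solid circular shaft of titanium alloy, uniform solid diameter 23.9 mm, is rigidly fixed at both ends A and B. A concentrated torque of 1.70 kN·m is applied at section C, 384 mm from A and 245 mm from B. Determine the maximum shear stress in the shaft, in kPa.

With uniform GJ and both ends fixed, compatibility θ_AC = θ_CB gives T_A·a = T_B·b, together with T_A + T_B = T₀.
T_A = T₀·b/(a+b) = 1700·245/629.0 = 662.2 N·m; T_B = 1038 N·m.
τ in each portion: τ_AC = 2.47×10^8 Pa, τ_CB = 3.87×10^8 Pa; maximum is in CB.
τ_max = T_CB·r/J = 1038·0.0119/3.20×10^-8 = 3.872×10^8 Pa.

387000 kPa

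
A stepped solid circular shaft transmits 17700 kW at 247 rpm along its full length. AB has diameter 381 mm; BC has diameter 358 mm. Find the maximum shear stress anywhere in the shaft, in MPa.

76.0 MPa

ω = 2π·247/60 = 25.87 rad/s, so T = P/ω = 17700×10³ / 25.87 = 684300 N·m.
Under the same torque, τ_max = 16T/(πd³) is largest where d is smallest — segment BC (d = 358 mm).
τ_max = 16·684300/(π·(0.358)³) = 7.596×10^7 Pa.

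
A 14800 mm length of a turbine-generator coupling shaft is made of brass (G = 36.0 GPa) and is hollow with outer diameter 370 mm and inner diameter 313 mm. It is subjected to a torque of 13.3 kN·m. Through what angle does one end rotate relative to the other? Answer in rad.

J = π(d_o⁴ − d_i⁴)/32 = π(0.370⁴ − 0.313⁴)/32 = 8.977×10^-4 m⁴.
θ = T·L/(G·J) = 13300 × 14.8 / (36.0×10⁹ × 8.977×10^-4) = 6.091×10^-3 rad.

0.00609 rad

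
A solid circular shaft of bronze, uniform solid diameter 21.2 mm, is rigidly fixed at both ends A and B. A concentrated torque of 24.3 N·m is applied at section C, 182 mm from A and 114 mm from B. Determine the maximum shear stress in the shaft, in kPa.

7990 kPa

With uniform GJ and both ends fixed, compatibility θ_AC = θ_CB gives T_A·a = T_B·b, together with T_A + T_B = T₀.
T_A = T₀·b/(a+b) = 24.30·114/296.0 = 9.359 N·m; T_B = 14.94 N·m.
τ in each portion: τ_AC = 5.00×10^6 Pa, τ_CB = 7.99×10^6 Pa; maximum is in CB.
τ_max = T_CB·r/J = 14.94·0.0106/1.98×10^-8 = 7.986×10^6 Pa.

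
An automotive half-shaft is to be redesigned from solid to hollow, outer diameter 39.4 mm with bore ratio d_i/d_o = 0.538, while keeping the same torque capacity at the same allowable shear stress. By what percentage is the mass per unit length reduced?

Equal τ_max and T ⇒ the solid shaft needs d_s³ = d_o³(1−k⁴), so d_s = 39.4·(1−0.538⁴)^(1/3) = 38.27 mm.
Area ratio A_h/A_s = d_o²(1−k²)/d_s² = (1−k²)/(1−k⁴)^(2/3) = 0.7532.
Mass saving = 1 − 0.7532 = 24.7 %.

24.7 %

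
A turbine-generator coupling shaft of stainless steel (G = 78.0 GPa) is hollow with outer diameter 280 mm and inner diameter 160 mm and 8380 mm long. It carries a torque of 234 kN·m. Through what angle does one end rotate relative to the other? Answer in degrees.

J = π(d_o⁴ − d_i⁴)/32 = π(0.280⁴ − 0.160⁴)/32 = 5.391×10^-4 m⁴.
θ = T·L/(G·J) = 234000 × 8.38 / (78.0×10⁹ × 5.391×10^-4) = 0.04663 rad.

2.67°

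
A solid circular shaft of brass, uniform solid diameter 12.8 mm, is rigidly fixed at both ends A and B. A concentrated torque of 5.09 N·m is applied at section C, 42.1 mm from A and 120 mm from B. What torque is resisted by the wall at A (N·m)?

With uniform GJ and both ends fixed, compatibility θ_AC = θ_CB gives T_A·a = T_B·b, together with T_A + T_B = T₀.
T_A = T₀·b/(a+b) = 5.090·120/162.1 = 3.768 N·m; T_B = 1.322 N·m.

3.77 N·m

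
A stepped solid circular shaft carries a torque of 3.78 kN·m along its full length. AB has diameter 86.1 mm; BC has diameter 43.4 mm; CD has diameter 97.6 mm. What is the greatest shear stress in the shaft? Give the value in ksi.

Under the same torque, τ_max = 16T/(πd³) is largest where d is smallest — segment BC (d = 43.4 mm).
τ_max = 16·3780/(π·(0.0434)³) = 2.355×10^8 Pa.

34.2 ksi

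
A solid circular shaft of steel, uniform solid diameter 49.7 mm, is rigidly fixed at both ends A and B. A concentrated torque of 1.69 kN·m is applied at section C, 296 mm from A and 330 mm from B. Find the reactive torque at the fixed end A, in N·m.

With uniform GJ and both ends fixed, compatibility θ_AC = θ_CB gives T_A·a = T_B·b, together with T_A + T_B = T₀.
T_A = T₀·b/(a+b) = 1690·330/626.0 = 890.9 N·m; T_B = 799.1 N·m.

891 N·m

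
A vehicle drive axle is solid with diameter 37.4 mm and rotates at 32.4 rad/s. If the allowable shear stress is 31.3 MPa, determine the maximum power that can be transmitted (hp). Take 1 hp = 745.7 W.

J = πd⁴/32 = π(0.0374)⁴/32 = 1.921×10^-7 m⁴.
T_max = τ_allow·J/r = 3.13×10^7 × 1.921×10^-7 / 0.0187 = 321.5 N·m.
ω = 32.4 rad/s, so P_max = T_max·ω = 1.042×10^4 W.

14.0 hp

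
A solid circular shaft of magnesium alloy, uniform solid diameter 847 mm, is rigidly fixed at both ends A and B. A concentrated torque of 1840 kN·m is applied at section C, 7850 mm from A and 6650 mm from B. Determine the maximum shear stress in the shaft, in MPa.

With uniform GJ and both ends fixed, compatibility θ_AC = θ_CB gives T_A·a = T_B·b, together with T_A + T_B = T₀.
T_A = T₀·b/(a+b) = 1.840e6·6650/14500 = 843900 N·m; T_B = 996100 N·m.
τ in each portion: τ_AC = 7.07×10^6 Pa, τ_CB = 8.35×10^6 Pa; maximum is in CB.
τ_max = T_CB·r/J = 996100·0.423/0.0505 = 8.349×10^6 Pa.

8.35 MPa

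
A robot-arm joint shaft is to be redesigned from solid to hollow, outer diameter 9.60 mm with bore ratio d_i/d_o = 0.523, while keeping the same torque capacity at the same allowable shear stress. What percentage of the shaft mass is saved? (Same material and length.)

Equal τ_max and T ⇒ the solid shaft needs d_s³ = d_o³(1−k⁴), so d_s = 9.60·(1−0.523⁴)^(1/3) = 9.354 mm.
Area ratio A_h/A_s = d_o²(1−k²)/d_s² = (1−k²)/(1−k⁴)^(2/3) = 0.7651.
Mass saving = 1 − 0.7651 = 23.5 %.

23.5 %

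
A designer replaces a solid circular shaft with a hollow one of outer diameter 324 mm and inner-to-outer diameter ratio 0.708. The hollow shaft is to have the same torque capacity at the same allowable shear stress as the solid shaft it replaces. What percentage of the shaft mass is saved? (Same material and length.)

Equal τ_max and T ⇒ the solid shaft needs d_s³ = d_o³(1−k⁴), so d_s = 324·(1−0.708⁴)^(1/3) = 294.2 mm.
Area ratio A_h/A_s = d_o²(1−k²)/d_s² = (1−k²)/(1−k⁴)^(2/3) = 0.6049.
Mass saving = 1 − 0.6049 = 39.5 %.

39.5 %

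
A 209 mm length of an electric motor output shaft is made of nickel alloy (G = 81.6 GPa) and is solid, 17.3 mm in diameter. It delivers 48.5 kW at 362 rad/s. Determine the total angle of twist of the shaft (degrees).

ω = 362 rad/s, so T = P/ω = 48.5×10³ / 362.0 = 134.0 N·m.
J = πd⁴/32 = π(0.0173)⁴/32 = 8.794×10^-9 m⁴.
θ = T·L/(G·J) = 134.0 × 0.209 / (81.6×10⁹ × 8.794×10^-9) = 0.03902 rad.

2.24°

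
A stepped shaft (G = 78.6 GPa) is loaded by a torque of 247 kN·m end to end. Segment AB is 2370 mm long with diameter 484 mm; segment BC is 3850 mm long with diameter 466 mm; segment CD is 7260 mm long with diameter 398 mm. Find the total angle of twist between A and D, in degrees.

0.760°

J_AB = π(0.484)⁴/32 = 5.39×10^-3 m⁴; J_BC = π(0.466)⁴/32 = 4.63×10^-3 m⁴; J_CD = π(0.398)⁴/32 = 2.46×10^-3 m⁴.
θ = (T/G)·Σ L_i/J_i = (247000/78.6×10⁹)·(2.37/5.39×10^-3 + 3.85/4.63×10^-3 + 7.26/2.46×10^-3) = 0.01326 rad.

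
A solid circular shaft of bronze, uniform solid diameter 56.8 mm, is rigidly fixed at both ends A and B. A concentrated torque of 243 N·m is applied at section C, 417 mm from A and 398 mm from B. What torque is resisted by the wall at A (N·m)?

119 N·m

With uniform GJ and both ends fixed, compatibility θ_AC = θ_CB gives T_A·a = T_B·b, together with T_A + T_B = T₀.
T_A = T₀·b/(a+b) = 243.0·398/815.0 = 118.7 N·m; T_B = 124.3 N·m.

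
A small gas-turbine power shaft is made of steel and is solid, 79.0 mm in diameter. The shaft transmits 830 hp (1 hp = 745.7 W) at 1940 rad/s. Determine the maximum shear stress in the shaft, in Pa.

3.30e6 Pa

ω = 1940 rad/s, so T = P/ω = 830×745.7 / 1940 = 319.0 N·m.
J = πd⁴/32 = π(0.0790)⁴/32 = 3.824×10^-6 m⁴.
τ_max = T·r/J = 319.0 × 0.0395 / 3.824×10^-6 = 3.296×10^6 Pa.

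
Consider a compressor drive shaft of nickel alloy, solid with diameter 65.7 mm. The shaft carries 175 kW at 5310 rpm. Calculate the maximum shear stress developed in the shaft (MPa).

ω = 2π·5310/60 = 556.1 rad/s, so T = P/ω = 175×10³ / 556.1 = 314.7 N·m.
J = πd⁴/32 = π(0.0657)⁴/32 = 1.829×10^-6 m⁴.
τ_max = T·r/J = 314.7 × 0.0329 / 1.829×10^-6 = 5.652×10^6 Pa.

5.65 MPa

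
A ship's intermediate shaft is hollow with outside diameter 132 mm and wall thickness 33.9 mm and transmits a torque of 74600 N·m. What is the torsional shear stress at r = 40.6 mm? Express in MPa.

108 MPa

J = π(d_o⁴ − d_i⁴)/32 = π(0.132⁴ − 0.0642⁴)/32 = 2.814×10^-5 m⁴.
Shear stress varies linearly with radius: τ = T·r/J = 74600 × 0.0406 / 2.814×10^-5 = 1.076×10^8 Pa.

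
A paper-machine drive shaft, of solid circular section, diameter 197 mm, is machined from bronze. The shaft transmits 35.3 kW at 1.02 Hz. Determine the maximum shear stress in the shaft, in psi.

532 psi

ω = 2π·1.02 = 6.409 rad/s, so T = P/ω = 35.3×10³ / 6.409 = 5508 N·m.
J = πd⁴/32 = π(0.197)⁴/32 = 1.479×10^-4 m⁴.
τ_max = T·r/J = 5508 × 0.0985 / 1.479×10^-4 = 3.669×10^6 Pa.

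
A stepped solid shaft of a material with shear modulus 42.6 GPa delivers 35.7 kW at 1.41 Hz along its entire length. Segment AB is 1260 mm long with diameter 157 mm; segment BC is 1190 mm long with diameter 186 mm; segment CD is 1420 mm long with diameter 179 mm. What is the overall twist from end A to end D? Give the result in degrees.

ω = 2π·1.41 = 8.859 rad/s, so T = P/ω = 35.7×10³ / 8.859 = 4030 N·m.
J_AB = π(0.157)⁴/32 = 5.96×10^-5 m⁴; J_BC = π(0.186)⁴/32 = 1.18×10^-4 m⁴; J_CD = π(0.179)⁴/32 = 1.01×10^-4 m⁴.
θ = (T/G)·Σ L_i/J_i = (4030/42.6×10⁹)·(1.26/5.96×10^-5 + 1.19/1.18×10^-4 + 1.42/1.01×10^-4) = 4.289×10^-3 rad.

0.246°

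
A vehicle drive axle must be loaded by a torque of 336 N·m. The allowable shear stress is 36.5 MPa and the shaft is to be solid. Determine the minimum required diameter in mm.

For a solid shaft τ_max = 16T/(πd³), so d = (16T/(π τ_allow))^(1/3) = (16·336.0/(π·3.65×10^7))^(1/3) = 0.03606 m.

36.1 mm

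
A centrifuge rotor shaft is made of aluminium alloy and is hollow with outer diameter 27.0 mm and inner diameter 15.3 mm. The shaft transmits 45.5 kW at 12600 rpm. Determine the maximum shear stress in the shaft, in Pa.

9.95e6 Pa

ω = 2π·12600/60 = 1319 rad/s, so T = P/ω = 45.5×10³ / 1319 = 34.48 N·m.
J = π(d_o⁴ − d_i⁴)/32 = π(0.0270⁴ − 0.0153⁴)/32 = 4.679×10^-8 m⁴.
τ_max = T·r/J = 34.48 × 0.0135 / 4.679×10^-8 = 9.948×10^6 Pa.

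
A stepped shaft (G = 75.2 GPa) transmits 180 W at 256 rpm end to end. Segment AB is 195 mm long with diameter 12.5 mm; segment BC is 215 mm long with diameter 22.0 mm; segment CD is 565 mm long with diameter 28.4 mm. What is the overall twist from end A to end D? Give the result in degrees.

0.509°

ω = 2π·256/60 = 26.81 rad/s, so T = P/ω = 180 / 26.81 = 6.714 N·m.
J_AB = π(0.0125)⁴/32 = 2.40×10^-9 m⁴; J_BC = π(0.0220)⁴/32 = 2.30×10^-8 m⁴; J_CD = π(0.0284)⁴/32 = 6.39×10^-8 m⁴.
θ = (T/G)·Σ L_i/J_i = (6.714/75.2×10⁹)·(0.195/2.40×10^-9 + 0.215/2.30×10^-8 + 0.565/6.39×10^-8) = 8.889×10^-3 rad.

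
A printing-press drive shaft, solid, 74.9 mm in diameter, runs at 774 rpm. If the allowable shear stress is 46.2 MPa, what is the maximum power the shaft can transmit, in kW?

J = πd⁴/32 = π(0.0749)⁴/32 = 3.090×10^-6 m⁴.
T_max = τ_allow·J/r = 4.62×10^7 × 3.090×10^-6 / 0.0375 = 3812 N·m.
ω = 2π·774/60 = 81.05 rad/s, so P_max = T_max·ω = 3.089×10^5 W.

309 kW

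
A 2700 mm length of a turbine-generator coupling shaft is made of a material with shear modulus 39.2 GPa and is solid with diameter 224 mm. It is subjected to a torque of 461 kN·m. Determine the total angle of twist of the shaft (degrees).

7.36°

J = πd⁴/32 = π(0.224)⁴/32 = 2.472×10^-4 m⁴.
θ = T·L/(G·J) = 461000 × 2.70 / (39.2×10⁹ × 2.472×10^-4) = 0.1285 rad.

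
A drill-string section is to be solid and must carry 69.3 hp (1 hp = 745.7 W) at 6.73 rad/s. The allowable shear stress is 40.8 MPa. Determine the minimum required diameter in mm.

98.6 mm

ω = 6.73 rad/s, so T = P/ω = 69.3×745.7 / 6.730 = 7679 N·m.
For a solid shaft τ_max = 16T/(πd³), so d = (16T/(π τ_allow))^(1/3) = (16·7679/(π·4.08×10^7))^(1/3) = 0.09860 m.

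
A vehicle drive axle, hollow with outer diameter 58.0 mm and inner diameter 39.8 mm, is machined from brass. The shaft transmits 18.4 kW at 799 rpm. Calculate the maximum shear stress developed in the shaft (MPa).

ω = 2π·799/60 = 83.67 rad/s, so T = P/ω = 18.4×10³ / 83.67 = 219.9 N·m.
J = π(d_o⁴ − d_i⁴)/32 = π(0.0580⁴ − 0.0398⁴)/32 = 8.647×10^-7 m⁴.
τ_max = T·r/J = 219.9 × 0.0290 / 8.647×10^-7 = 7.376×10^6 Pa.

7.38 MPa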